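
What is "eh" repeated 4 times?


Input string: 'eh'
Operation: repeat 4 times
Concatenation: 'eh' + 'eh' + 'eh' + 'eh'
Result: eheheheh


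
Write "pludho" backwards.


Input string: 'pludho'
Operation: reverse character order
Original order: 'p' -> 'l' -> 'u' -> 'd' -> 'h' -> 'o'
Reversed order: 'o' -> 'h' -> 'd' -> 'u' -> 'l' -> 'p'
Result: ohdulp


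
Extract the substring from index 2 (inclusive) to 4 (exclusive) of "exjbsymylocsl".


Input string: 'exjbsymylocsl'
Operation: slice [2:4]
Extract characters: s[2]='j', s[3]='b'
Result: jb


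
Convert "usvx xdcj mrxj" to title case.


Input string: 'usvx xdcj mrxj'
Operation: capitalize first letter of each word
Word transformations: 'usvx'->'Usvx', 'xdcj'->'Xdcj', 'mrxj'->'Mrxj'
Result: Usvx Xdcj Mrxj


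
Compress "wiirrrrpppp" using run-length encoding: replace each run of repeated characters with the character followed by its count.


Input: 'wiirrrrpppp'
Operation: identify consecutive runs
Runs: 'w' -> w1, 'ii' -> i2, 'rrrr' -> r4, 'pppp' -> p4
Encoded: w1i2r4p4


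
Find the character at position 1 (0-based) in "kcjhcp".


Input string: 'kcjhcp'
Operation: get character at index 1
Index mapping: s[0]='k', s[1]='c'
Result: 'c'


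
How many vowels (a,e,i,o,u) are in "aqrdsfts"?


Input string: 'aqrdsfts'
Operation: count vowels (a, e, i, o, u)
Scan: s[0]='a' (vowel), s[1]='q', s[2]='r', s[3]='d', s[4]='s', s[5]='f', s[6]='t', s[7]='s'
Vowels found: 1
Result: 1


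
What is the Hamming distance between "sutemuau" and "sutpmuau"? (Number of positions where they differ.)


String 1: 'sutemuau'
String 2: 'sutpmuau'
Compare each position: pos 0: 's'=='s', pos 1: 'u'=='u', pos 2: 't'=='t', pos 3: 'e'!='p', pos 4: 'm'=='m', pos 5: 'u'=='u', pos 6: 'a'=='a', pos 7: 'u'=='u'
Differing positions: 1
Hamming distance: 1


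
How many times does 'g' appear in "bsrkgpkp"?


Input string: 'bsrkgpkp'
Target character: 'g'
Scan each position: s[4]='g'
Matches found at indices: 4
Total: 1


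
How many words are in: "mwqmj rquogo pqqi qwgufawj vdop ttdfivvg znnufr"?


Input string: 'mwqmj rquogo pqqi qwgufawj vdop ttdfivvg znnufr'
Operation: split by spaces
Words found: 'mwqmj', 'rquogo', 'pqqi', 'qwgufawj', 'vdop', 'ttdfivvg', 'znnufr'
Word count: 7


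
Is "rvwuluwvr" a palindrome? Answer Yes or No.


Input string: 'rvwuluwvr'
Reversed: 'rvwuluwvr'
Compare pairs: s[0]='r' vs s[8]='r' (match), s[1]='v' vs s[7]='v' (match), s[2]='w' vs s[6]='w' (match), s[3]='u' vs s[5]='u' (match)
Palindrome: Yes


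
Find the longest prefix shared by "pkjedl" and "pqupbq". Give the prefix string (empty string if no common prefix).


String 1: 'pkjedl'
String 2: 'pqupbq'
Compare position by position:
pos 0: 'p' vs 'p' match
pos 1: 'k' vs 'q' differ -> stop
Longest common prefix: "p" (length 1)


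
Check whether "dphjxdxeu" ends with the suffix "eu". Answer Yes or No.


Input string: 'dphjxdxeu'
Suffix to check: 'eu'
Last 2 characters of input: 'eu'
Match: True
Result: Yes


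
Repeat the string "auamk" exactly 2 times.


Input string: 'auamk'
Operation: repeat 2 times
Concatenation: 'auamk' + 'auamk'
Result: auamkauamk


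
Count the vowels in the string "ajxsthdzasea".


Input string: 'ajxsthdzasea'
Operation: count vowels (a, e, i, o, u)
Scan: s[0]='a' (vowel), s[1]='j', s[2]='x', s[3]='s', s[4]='t', s[5]='h', s[6]='d', s[7]='z', s[8]='a' (vowel), s[9]='s', s[10]='e' (vowel), s[11]='a' (vowel)
Vowels found: 4
Result: 4


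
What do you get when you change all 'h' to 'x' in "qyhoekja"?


Input string: 'qyhoekja'
Operation: replace 'h' with 'x'
Positions of 'h': 2
After replacement: qyxoekja


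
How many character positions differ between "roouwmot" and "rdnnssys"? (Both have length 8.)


String 1: 'roouwmot'
String 2: 'rdnnssys'
Compare each position: pos 0: 'r'=='r', pos 1: 'o'!='d', pos 2: 'o'!='n', pos 3: 'u'!='n', pos 4: 'w'!='s', pos 5: 'm'!='s', pos 6: 'o'!='y', pos 7: 't'!='s'
Differing positions: 7
Hamming distance: 7


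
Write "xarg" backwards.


Input string: 'xarg'
Operation: reverse character order
Original order: 'x' -> 'a' -> 'r' -> 'g'
Reversed order: 'g' -> 'r' -> 'a' -> 'x'
Result: grax


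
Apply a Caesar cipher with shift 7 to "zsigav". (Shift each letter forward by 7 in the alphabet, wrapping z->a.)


Input: 'zsigav', shift = 7
Operation: for each letter, (position + 7) mod 26
Mapping: 'z'(25+7=32, 32 mod 26=6)->'g', 's'(18+7=25)->'z', 'i'(8+7=15)->'p', 'g'(6+7=13)->'n', 'a'(0+7=7)->'h', 'v'(21+7=28, 28 mod 26=2)->'c'
Result: gzpnhc


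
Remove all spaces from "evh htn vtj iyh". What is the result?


Input string: 'evh htn vtj iyh'
Operation: remove all spaces
Words: 'evh', 'htn', 'vtj', 'iyh'
Join without spaces: evhhtnvtjiyh


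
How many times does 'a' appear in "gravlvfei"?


Input string: 'gravlvfei'
Target character: 'a'
Scan each position: s[2]='a'
Matches found at indices: 2
Total: 1


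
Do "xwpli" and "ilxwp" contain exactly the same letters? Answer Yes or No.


String 1: 'xwpli' -> sorted: 'ilpwx'
String 2: 'ilxwp' -> sorted: 'ilpwx'
Compare sorted forms: 'ilpwx' == 'ilpwx'
Anagram: Yes


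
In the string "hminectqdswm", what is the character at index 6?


Input string: 'hminectqdswm'
Operation: get character at index 6
Index mapping: s[0]='h', s[1]='m', s[2]='i', s[3]='n', s[4]='e', s[5]='c', s[6]='t'
Result: 't'


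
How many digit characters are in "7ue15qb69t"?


Input string: '7ue15qb69t'
Operation: count digit characters (0-9)
Scan: '7'(digit), 'u', 'e', '1'(digit), '5'(digit), 'q', 'b', '6'(digit), '9'(digit), 't'
Digits found: 5
Result: 5


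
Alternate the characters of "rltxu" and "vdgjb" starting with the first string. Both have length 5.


String 1: 'rltxu'
String 2: 'vdgjb'
Operation: alternate characters
Pairs: 'r'+'v', 'l'+'d', 't'+'g', 'x'+'j', 'u'+'b'
Result: rvldtgxjub


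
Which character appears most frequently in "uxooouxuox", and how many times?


Input: 'uxooouxuox'
Operation: tally each character
Counts: 'o':4, 'u':3, 'x':3
Maximum: 'o' appears 4 times


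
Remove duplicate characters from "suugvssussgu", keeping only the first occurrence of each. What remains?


Input: 'suugvssussgu'
Operation: keep first occurrence of each character
Scan: s[0]='s' new -> keep; s[1]='u' new -> keep; s[2]='u' seen -> skip; s[3]='g' new -> keep; s[4]='v' new -> keep; s[5]='s' seen -> skip; s[6]='s' seen -> skip; s[7]='u' seen -> skip; s[8]='s' seen -> skip; s[9]='s' seen -> skip; s[10]='g' seen -> skip; s[11]='u' seen -> skip
Result: sugv


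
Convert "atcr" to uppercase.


Input string: 'atcr'
Operation: convert each letter to uppercase
Mapping: 'a'->'A', 't'->'T', 'c'->'C', 'r'->'R'
Result: ATCR


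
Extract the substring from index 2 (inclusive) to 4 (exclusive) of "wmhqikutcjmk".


Input string: 'wmhqikutcjmk'
Operation: slice [2:4]
Extract characters: s[2]='h', s[3]='q'
Result: hq


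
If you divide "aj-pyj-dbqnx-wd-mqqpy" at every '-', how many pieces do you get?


Input string: 'aj-pyj-dbqnx-wd-mqqpy'
Delimiter: '-'
Split result: 'aj', 'pyj', 'dbqnx', 'wd', 'mqqpy'
Number of parts: 5


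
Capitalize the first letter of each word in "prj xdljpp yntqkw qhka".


Input string: 'prj xdljpp yntqkw qhka'
Operation: capitalize first letter of each word
Word transformations: 'prj'->'Prj', 'xdljpp'->'Xdljpp', 'yntqkw'->'Yntqkw', 'qhka'->'Qhka'
Result: Prj Xdljpp Yntqkw Qhka


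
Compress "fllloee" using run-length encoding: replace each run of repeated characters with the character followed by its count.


Input: 'fllloee'
Operation: identify consecutive runs
Runs: 'f' -> f1, 'lll' -> l3, 'o' -> o1, 'ee' -> e2
Encoded: f1l3o1e2


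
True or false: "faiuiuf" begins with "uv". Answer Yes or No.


Input string: 'faiuiuf'
Prefix to check: 'uv'
First 2 characters of input: 'fa'
Match: False
Result: No


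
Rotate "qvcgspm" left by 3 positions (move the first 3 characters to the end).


Input: 'qvcgspm', shift = 3
Operation: split at index 3 and swap parts
Front part s[0:3] = 'qvc'
Back part s[3:] = 'gspm'
Rotated = back + front = 'gspm' + 'qvc'
Result: gspmqvc


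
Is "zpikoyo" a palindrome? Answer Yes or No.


Input string: 'zpikoyo'
Reversed: 'oyokipz'
Compare pairs: s[0]='z' vs s[6]='o' (mismatch), s[1]='p' vs s[5]='y' (mismatch), s[2]='i' vs s[4]='o' (mismatch)
Palindrome: No


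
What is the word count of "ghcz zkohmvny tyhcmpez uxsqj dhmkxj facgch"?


Input string: 'ghcz zkohmvny tyhcmpez uxsqj dhmkxj facgch'
Operation: split by spaces
Words found: 'ghcz', 'zkohmvny', 'tyhcmpez', 'uxsqj', 'dhmkxj', 'facgch'
Word count: 6


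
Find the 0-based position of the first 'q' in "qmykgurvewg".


Input string: 'qmykgurvewg'
Target: 'q'
Scanning left to right: s[0]='q'
First match at index: 0


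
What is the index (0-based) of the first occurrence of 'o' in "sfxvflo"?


Input string: 'sfxvflo'
Target: 'o'
Scanning left to right: s[0]='s', s[1]='f', s[2]='x', s[3]='v', s[4]='f', s[5]='l', s[6]='o'
First match at index: 6


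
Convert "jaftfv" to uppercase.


Input string: 'jaftfv'
Operation: convert each letter to uppercase
Mapping: 'j'->'J', 'a'->'A', 'f'->'F', 't'->'T', 'f'->'F', 'v'->'V'
Result: JAFTFV


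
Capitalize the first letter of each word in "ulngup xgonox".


Input string: 'ulngup xgonox'
Operation: capitalize first letter of each word
Word transformations: 'ulngup'->'Ulngup', 'xgonox'->'Xgonox'
Result: Ulngup Xgonox


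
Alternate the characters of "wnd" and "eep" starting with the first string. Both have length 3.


String 1: 'wnd'
String 2: 'eep'
Operation: alternate characters
Pairs: 'w'+'e', 'n'+'e', 'd'+'p'
Result: wenedp


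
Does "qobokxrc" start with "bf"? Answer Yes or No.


Input string: 'qobokxrc'
Prefix to check: 'bf'
First 2 characters of input: 'qo'
Match: False
Result: No


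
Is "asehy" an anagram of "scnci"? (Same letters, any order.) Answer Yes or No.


String 1: 'scnci' -> sorted: 'ccins'
String 2: 'asehy' -> sorted: 'aehsy'
Compare sorted forms: 'ccins' != 'aehsy'
Anagram: No


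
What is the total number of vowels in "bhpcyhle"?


Input string: 'bhpcyhle'
Operation: count vowels (a, e, i, o, u)
Scan: s[0]='b', s[1]='h', s[2]='p', s[3]='c', s[4]='y', s[5]='h', s[6]='l', s[7]='e' (vowel)
Vowels found: 1
Result: 1


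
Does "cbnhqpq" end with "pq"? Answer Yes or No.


Input string: 'cbnhqpq'
Suffix to check: 'pq'
Last 2 characters of input: 'pq'
Match: True
Result: Yes


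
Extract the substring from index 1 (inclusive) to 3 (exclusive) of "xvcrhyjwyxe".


Input string: 'xvcrhyjwyxe'
Operation: slice [1:3]
Extract characters: s[1]='v', s[2]='c'
Result: vc


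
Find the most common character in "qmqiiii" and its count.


Input: 'qmqiiii'
Operation: tally each character
Counts: 'i':4, 'm':1, 'q':2
Maximum: 'i' appears 4 times


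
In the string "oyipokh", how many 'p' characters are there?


Input string: 'oyipokh'
Target character: 'p'
Scan each position: s[3]='p'
Matches found at indices: 3
Total: 1


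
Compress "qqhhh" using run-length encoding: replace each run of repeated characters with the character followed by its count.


Input: 'qqhhh'
Operation: identify consecutive runs
Runs: 'qq' -> q2, 'hhh' -> h3
Encoded: q2h3


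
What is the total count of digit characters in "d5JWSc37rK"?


Input string: 'd5JWSc37rK'
Operation: count digit characters (0-9)
Scan: 'd', '5'(digit), 'J', 'W', 'S', 'c', '3'(digit), '7'(digit), 'r', 'K'
Digits found: 3
Result: 3


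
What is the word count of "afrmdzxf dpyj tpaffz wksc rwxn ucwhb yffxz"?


Input string: 'afrmdzxf dpyj tpaffz wksc rwxn ucwhb yffxz'
Operation: split by spaces
Words found: 'afrmdzxf', 'dpyj', 'tpaffz', 'wksc', 'rwxn', 'ucwhb', 'yffxz'
Word count: 7


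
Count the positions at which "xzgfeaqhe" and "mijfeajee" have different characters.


String 1: 'xzgfeaqhe'
String 2: 'mijfeajee'
Compare each position: pos 0: 'x'!='m', pos 1: 'z'!='i', pos 2: 'g'!='j', pos 3: 'f'=='f', pos 4: 'e'=='e', pos 5: 'a'=='a', pos 6: 'q'!='j', pos 7: 'h'!='e', pos 8: 'e'=='e'
Differing positions: 5
Hamming distance: 5


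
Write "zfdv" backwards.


Input string: 'zfdv'
Operation: reverse character order
Original order: 'z' -> 'f' -> 'd' -> 'v'
Reversed order: 'v' -> 'd' -> 'f' -> 'z'
Result: vdfz


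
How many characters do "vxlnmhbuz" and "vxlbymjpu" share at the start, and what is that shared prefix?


String 1: 'vxlnmhbuz'
String 2: 'vxlbymjpu'
Compare position by position:
pos 0: 'v' vs 'v' match
pos 1: 'x' vs 'x' match
pos 2: 'l' vs 'l' match
pos 3: 'n' vs 'b' differ -> stop
Longest common prefix: "vxl" (length 3)


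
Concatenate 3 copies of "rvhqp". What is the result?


Input string: 'rvhqp'
Operation: repeat 3 times
Concatenation: 'rvhqp' + 'rvhqp' + 'rvhqp'
Result: rvhqprvhqprvhqp


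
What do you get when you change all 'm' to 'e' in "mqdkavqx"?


Input string: 'mqdkavqx'
Operation: replace 'm' with 'e'
Positions of 'm': 0
After replacement: eqdkavqx


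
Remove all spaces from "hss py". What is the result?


Input string: 'hss py'
Operation: remove all spaces
Words: 'hss', 'py'
Join without spaces: hsspy


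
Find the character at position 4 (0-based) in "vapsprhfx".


Input string: 'vapsprhfx'
Operation: get character at index 4
Index mapping: s[0]='v', s[1]='a', s[2]='p', s[3]='s', s[4]='p'
Result: 'p'


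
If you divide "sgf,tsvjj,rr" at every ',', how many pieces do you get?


Input string: 'sgf,tsvjj,rr'
Delimiter: ','
Split result: 'sgf', 'tsvjj', 'rr'
Number of parts: 3


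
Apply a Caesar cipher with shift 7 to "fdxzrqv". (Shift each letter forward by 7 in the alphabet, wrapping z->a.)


Input: 'fdxzrqv', shift = 7
Operation: for each letter, (position + 7) mod 26
Mapping: 'f'(5+7=12)->'m', 'd'(3+7=10)->'k', 'x'(23+7=30, 30 mod 26=4)->'e', 'z'(25+7=32, 32 mod 26=6)->'g', 'r'(17+7=24)->'y', 'q'(16+7=23)->'x', 'v'(21+7=28, 28 mod 26=2)->'c'
Result: mkegyxc


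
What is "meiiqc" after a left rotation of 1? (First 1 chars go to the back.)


Input: 'meiiqc', shift = 1
Operation: split at index 1 and swap parts
Front part s[0:1] = 'm'
Back part s[1:] = 'eiiqc'
Rotated = back + front = 'eiiqc' + 'm'
Result: eiiqcm


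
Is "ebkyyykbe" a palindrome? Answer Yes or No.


Input string: 'ebkyyykbe'
Reversed: 'ebkyyykbe'
Compare pairs: s[0]='e' vs s[8]='e' (match), s[1]='b' vs s[7]='b' (match), s[2]='k' vs s[6]='k' (match), s[3]='y' vs s[5]='y' (match)
Palindrome: Yes


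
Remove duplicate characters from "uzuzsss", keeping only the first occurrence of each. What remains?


Input: 'uzuzsss'
Operation: keep first occurrence of each character
Scan: s[0]='u' new -> keep; s[1]='z' new -> keep; s[2]='u' seen -> skip; s[3]='z' seen -> skip; s[4]='s' new -> keep; s[5]='s' seen -> skip; s[6]='s' seen -> skip
Result: uzs


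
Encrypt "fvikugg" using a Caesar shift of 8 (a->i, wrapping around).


Input: 'fvikugg', shift = 8
Operation: for each letter, (position + 8) mod 26
Mapping: 'f'(5+8=13)->'n', 'v'(21+8=29, 29 mod 26=3)->'d', 'i'(8+8=16)->'q', 'k'(10+8=18)->'s', 'u'(20+8=28, 28 mod 26=2)->'c', 'g'(6+8=14)->'o', 'g'(6+8=14)->'o'
Result: ndqscoo


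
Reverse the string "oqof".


Input string: 'oqof'
Operation: reverse character order
Original order: 'o' -> 'q' -> 'o' -> 'f'
Reversed order: 'f' -> 'o' -> 'q' -> 'o'
Result: foqo


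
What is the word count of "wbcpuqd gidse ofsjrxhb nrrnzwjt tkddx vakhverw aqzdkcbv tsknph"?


Input string: 'wbcpuqd gidse ofsjrxhb nrrnzwjt tkddx vakhverw aqzdkcbv tsknph'
Operation: split by spaces
Words found: 'wbcpuqd', 'gidse', 'ofsjrxhb', 'nrrnzwjt', 'tkddx', 'vakhverw', 'aqzdkcbv', 'tsknph'
Word count: 8


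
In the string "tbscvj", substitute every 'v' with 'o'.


Input string: 'tbscvj'
Operation: replace 'v' with 'o'
Positions of 'v': 4
After replacement: tbscoj


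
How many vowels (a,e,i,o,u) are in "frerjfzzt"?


Input string: 'frerjfzzt'
Operation: count vowels (a, e, i, o, u)
Scan: s[0]='f', s[1]='r', s[2]='e' (vowel), s[3]='r', s[4]='j', s[5]='f', s[6]='z', s[7]='z', s[8]='t'
Vowels found: 1
Result: 1


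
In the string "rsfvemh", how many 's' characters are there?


Input string: 'rsfvemh'
Target character: 's'
Scan each position: s[1]='s'
Matches found at indices: 1
Total: 1


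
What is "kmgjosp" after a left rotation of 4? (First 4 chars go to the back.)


Input: 'kmgjosp', shift = 4
Operation: split at index 4 and swap parts
Front part s[0:4] = 'kmgj'
Back part s[4:] = 'osp'
Rotated = back + front = 'osp' + 'kmgj'
Result: ospkmgj


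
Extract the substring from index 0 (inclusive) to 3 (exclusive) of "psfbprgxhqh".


Input string: 'psfbprgxhqh'
Operation: slice [0:3]
Extract characters: s[0]='p', s[1]='s', s[2]='f'
Result: psf


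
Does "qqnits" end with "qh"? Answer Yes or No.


Input string: 'qqnits'
Suffix to check: 'qh'
Last 2 characters of input: 'ts'
Match: False
Result: No


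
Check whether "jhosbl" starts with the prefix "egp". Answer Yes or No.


Input string: 'jhosbl'
Prefix to check: 'egp'
First 3 characters of input: 'jho'
Match: False
Result: No


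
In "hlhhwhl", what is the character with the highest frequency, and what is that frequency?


Input: 'hlhhwhl'
Operation: tally each character
Counts: 'h':4, 'l':2, 'w':1
Maximum: 'h' appears 4 times


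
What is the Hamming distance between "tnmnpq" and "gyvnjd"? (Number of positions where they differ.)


String 1: 'tnmnpq'
String 2: 'gyvnjd'
Compare each position: pos 0: 't'!='g', pos 1: 'n'!='y', pos 2: 'm'!='v', pos 3: 'n'=='n', pos 4: 'p'!='j', pos 5: 'q'!='d'
Differing positions: 5
Hamming distance: 5


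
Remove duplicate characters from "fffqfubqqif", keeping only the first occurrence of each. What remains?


Input: 'fffqfubqqif'
Operation: keep first occurrence of each character
Scan: s[0]='f' new -> keep; s[1]='f' seen -> skip; s[2]='f' seen -> skip; s[3]='q' new -> keep; s[4]='f' seen -> skip; s[5]='u' new -> keep; s[6]='b' new -> keep; s[7]='q' seen -> skip; s[8]='q' seen -> skip; s[9]='i' new -> keep; s[10]='f' seen -> skip
Result: fqubi


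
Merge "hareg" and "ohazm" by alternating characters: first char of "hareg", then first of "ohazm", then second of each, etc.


String 1: 'hareg'
String 2: 'ohazm'
Operation: alternate characters
Pairs: 'h'+'o', 'a'+'h', 'r'+'a', 'e'+'z', 'g'+'m'
Result: hoahraezgm


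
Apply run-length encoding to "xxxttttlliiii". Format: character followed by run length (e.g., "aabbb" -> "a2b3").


Input: 'xxxttttlliiii'
Operation: identify consecutive runs
Runs: 'xxx' -> x3, 'tttt' -> t4, 'll' -> l2, 'iiii' -> i4
Encoded: x3t4l2i4


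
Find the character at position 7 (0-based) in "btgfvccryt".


Input string: 'btgfvccryt'
Operation: get character at index 7
Index mapping: s[0]='b', s[1]='t', s[2]='g', s[3]='f', s[4]='v', s[5]='c', s[6]='c', s[7]='r'
Result: 'r'


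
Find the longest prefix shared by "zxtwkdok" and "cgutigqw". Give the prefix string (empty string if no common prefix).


String 1: 'zxtwkdok'
String 2: 'cgutigqw'
Compare position by position:
pos 0: 'z' vs 'c' differ -> stop
Longest common prefix: "" (length 0)


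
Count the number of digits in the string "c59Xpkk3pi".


Input string: 'c59Xpkk3pi'
Operation: count digit characters (0-9)
Scan: 'c', '5'(digit), '9'(digit), 'X', 'p', 'k', 'k', '3'(digit), 'p', 'i'
Digits found: 3
Result: 3


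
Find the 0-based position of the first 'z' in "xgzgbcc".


Input string: 'xgzgbcc'
Target: 'z'
Scanning left to right: s[0]='x', s[1]='g', s[2]='z'
First match at index: 2


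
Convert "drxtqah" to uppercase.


Input string: 'drxtqah'
Operation: convert each letter to uppercase
Mapping: 'd'->'D', 'r'->'R', 'x'->'X', 't'->'T', 'q'->'Q', 'a'->'A', 'h'->'H'
Result: DRXTQAH


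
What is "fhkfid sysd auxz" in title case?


Input string: 'fhkfid sysd auxz'
Operation: capitalize first letter of each word
Word transformations: 'fhkfid'->'Fhkfid', 'sysd'->'Sysd', 'auxz'->'Auxz'
Result: Fhkfid Sysd Auxz


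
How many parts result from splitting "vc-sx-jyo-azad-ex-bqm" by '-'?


Input string: 'vc-sx-jyo-azad-ex-bqm'
Delimiter: '-'
Split result: 'vc', 'sx', 'jyo', 'azad', 'ex', 'bqm'
Number of parts: 6


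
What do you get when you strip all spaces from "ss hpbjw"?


Input string: 'ss hpbjw'
Operation: remove all spaces
Words: 'ss', 'hpbjw'
Join without spaces: sshpbjw


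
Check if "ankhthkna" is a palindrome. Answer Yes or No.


Input string: 'ankhthkna'
Reversed: 'ankhthkna'
Compare pairs: s[0]='a' vs s[8]='a' (match), s[1]='n' vs s[7]='n' (match), s[2]='k' vs s[6]='k' (match), s[3]='h' vs s[5]='h' (match)
Palindrome: Yes


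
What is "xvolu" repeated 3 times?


Input string: 'xvolu'
Operation: repeat 3 times
Concatenation: 'xvolu' + 'xvolu' + 'xvolu'
Result: xvoluxvoluxvolu


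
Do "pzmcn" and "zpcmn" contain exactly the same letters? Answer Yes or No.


String 1: 'pzmcn' -> sorted: 'cmnpz'
String 2: 'zpcmn' -> sorted: 'cmnpz'
Compare sorted forms: 'cmnpz' == 'cmnpz'
Anagram: Yes


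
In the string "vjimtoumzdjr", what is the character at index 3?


Input string: 'vjimtoumzdjr'
Operation: get character at index 3
Index mapping: s[0]='v', s[1]='j', s[2]='i', s[3]='m'
Result: 'm'


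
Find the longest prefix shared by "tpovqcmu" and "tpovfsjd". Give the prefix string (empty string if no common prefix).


String 1: 'tpovqcmu'
String 2: 'tpovfsjd'
Compare position by position:
pos 0: 't' vs 't' match
pos 1: 'p' vs 'p' match
pos 2: 'o' vs 'o' match
pos 3: 'v' vs 'v' match
pos 4: 'q' vs 'f' differ -> stop
Longest common prefix: "tpov" (length 4)


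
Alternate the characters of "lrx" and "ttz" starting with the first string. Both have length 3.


String 1: 'lrx'
String 2: 'ttz'
Operation: alternate characters
Pairs: 'l'+'t', 'r'+'t', 'x'+'z'
Result: ltrtxz


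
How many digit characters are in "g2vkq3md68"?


Input string: 'g2vkq3md68'
Operation: count digit characters (0-9)
Scan: 'g', '2'(digit), 'v', 'k', 'q', '3'(digit), 'm', 'd', '6'(digit), '8'(digit)
Digits found: 4
Result: 4


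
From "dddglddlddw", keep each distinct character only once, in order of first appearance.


Input: 'dddglddlddw'
Operation: keep first occurrence of each character
Scan: s[0]='d' new -> keep; s[1]='d' seen -> skip; s[2]='d' seen -> skip; s[3]='g' new -> keep; s[4]='l' new -> keep; s[5]='d' seen -> skip; s[6]='d' seen -> skip; s[7]='l' seen -> skip; s[8]='d' seen -> skip; s[9]='d' seen -> skip; s[10]='w' new -> keep
Result: dglw


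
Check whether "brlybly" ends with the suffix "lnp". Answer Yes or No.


Input string: 'brlybly'
Suffix to check: 'lnp'
Last 3 characters of input: 'bly'
Match: False
Result: No


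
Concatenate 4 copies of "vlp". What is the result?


Input string: 'vlp'
Operation: repeat 4 times
Concatenation: 'vlp' + 'vlp' + 'vlp' + 'vlp'
Result: vlpvlpvlpvlp


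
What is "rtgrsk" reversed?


Input string: 'rtgrsk'
Operation: reverse character order
Original order: 'r' -> 't' -> 'g' -> 'r' -> 's' -> 'k'
Reversed order: 'k' -> 's' -> 'r' -> 'g' -> 't' -> 'r'
Result: ksrgtr


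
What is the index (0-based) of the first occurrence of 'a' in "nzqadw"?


Input string: 'nzqadw'
Target: 'a'
Scanning left to right: s[0]='n', s[1]='z', s[2]='q', s[3]='a'
First match at index: 3


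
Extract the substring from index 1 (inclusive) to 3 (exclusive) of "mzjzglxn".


Input string: 'mzjzglxn'
Operation: slice [1:3]
Extract characters: s[1]='z', s[2]='j'
Result: zj


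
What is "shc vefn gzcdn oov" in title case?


Input string: 'shc vefn gzcdn oov'
Operation: capitalize first letter of each word
Word transformations: 'shc'->'Shc', 'vefn'->'Vefn', 'gzcdn'->'Gzcdn', 'oov'->'Oov'
Result: Shc Vefn Gzcdn Oov


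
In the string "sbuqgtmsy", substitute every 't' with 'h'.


Input string: 'sbuqgtmsy'
Operation: replace 't' with 'h'
Positions of 't': 5
After replacement: sbuqghmsy


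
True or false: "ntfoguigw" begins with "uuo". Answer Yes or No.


Input string: 'ntfoguigw'
Prefix to check: 'uuo'
First 3 characters of input: 'ntf'
Match: False
Result: No


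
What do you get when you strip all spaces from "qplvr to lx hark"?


Input string: 'qplvr to lx hark'
Operation: remove all spaces
Words: 'qplvr', 'to', 'lx', 'hark'
Join without spaces: qplvrtolxhark


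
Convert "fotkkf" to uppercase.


Input string: 'fotkkf'
Operation: convert each letter to uppercase
Mapping: 'f'->'F', 'o'->'O', 't'->'T', 'k'->'K', 'k'->'K', 'f'->'F'
Result: FOTKKF


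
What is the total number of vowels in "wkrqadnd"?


Input string: 'wkrqadnd'
Operation: count vowels (a, e, i, o, u)
Scan: s[0]='w', s[1]='k', s[2]='r', s[3]='q', s[4]='a' (vowel), s[5]='d', s[6]='n', s[7]='d'
Vowels found: 1
Result: 1


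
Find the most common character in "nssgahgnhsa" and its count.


Input: 'nssgahgnhsa'
Operation: tally each character
Counts: 'a':2, 'g':2, 'h':2, 'n':2, 's':3
Maximum: 's' appears 3 times


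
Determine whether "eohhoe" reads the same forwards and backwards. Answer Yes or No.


Input string: 'eohhoe'
Reversed: 'eohhoe'
Compare pairs: s[0]='e' vs s[5]='e' (match), s[1]='o' vs s[4]='o' (match), s[2]='h' vs s[3]='h' (match)
Palindrome: Yes


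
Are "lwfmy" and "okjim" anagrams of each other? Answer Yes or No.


String 1: 'lwfmy' -> sorted: 'flmwy'
String 2: 'okjim' -> sorted: 'ijkmo'
Compare sorted forms: 'flmwy' != 'ijkmo'
Anagram: No


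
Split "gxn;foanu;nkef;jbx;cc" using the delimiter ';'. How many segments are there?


Input string: 'gxn;foanu;nkef;jbx;cc'
Delimiter: ';'
Split result: 'gxn', 'foanu', 'nkef', 'jbx', 'cc'
Number of parts: 5


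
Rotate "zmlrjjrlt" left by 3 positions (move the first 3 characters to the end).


Input: 'zmlrjjrlt', shift = 3
Operation: split at index 3 and swap parts
Front part s[0:3] = 'zml'
Back part s[3:] = 'rjjrlt'
Rotated = back + front = 'rjjrlt' + 'zml'
Result: rjjrltzml


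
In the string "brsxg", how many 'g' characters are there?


Input string: 'brsxg'
Target character: 'g'
Scan each position: s[4]='g'
Matches found at indices: 4
Total: 1


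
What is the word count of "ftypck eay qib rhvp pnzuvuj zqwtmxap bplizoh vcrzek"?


Input string: 'ftypck eay qib rhvp pnzuvuj zqwtmxap bplizoh vcrzek'
Operation: split by spaces
Words found: 'ftypck', 'eay', 'qib', 'rhvp', 'pnzuvuj', 'zqwtmxap', 'bplizoh', 'vcrzek'
Word count: 8


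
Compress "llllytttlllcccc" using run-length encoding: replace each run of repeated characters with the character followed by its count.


Input: 'llllytttlllcccc'
Operation: identify consecutive runs
Runs: 'llll' -> l4, 'y' -> y1, 'ttt' -> t3, 'lll' -> l3, 'cccc' -> c4
Encoded: l4y1t3l3c4


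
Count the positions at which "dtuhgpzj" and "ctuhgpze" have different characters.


String 1: 'dtuhgpzj'
String 2: 'ctuhgpze'
Compare each position: pos 0: 'd'!='c', pos 1: 't'=='t', pos 2: 'u'=='u', pos 3: 'h'=='h', pos 4: 'g'=='g', pos 5: 'p'=='p', pos 6: 'z'=='z', pos 7: 'j'!='e'
Differing positions: 2
Hamming distance: 2


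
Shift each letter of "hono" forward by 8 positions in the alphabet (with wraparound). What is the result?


Input: 'hono', shift = 8
Operation: for each letter, (position + 8) mod 26
Mapping: 'h'(7+8=15)->'p', 'o'(14+8=22)->'w', 'n'(13+8=21)->'v', 'o'(14+8=22)->'w'
Result: pwvw


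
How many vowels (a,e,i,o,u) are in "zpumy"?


Input string: 'zpumy'
Operation: count vowels (a, e, i, o, u)
Scan: s[0]='z', s[1]='p', s[2]='u' (vowel), s[3]='m', s[4]='y'
Vowels found: 1
Result: 1


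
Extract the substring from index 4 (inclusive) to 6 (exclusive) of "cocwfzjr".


Input string: 'cocwfzjr'
Operation: slice [4:6]
Extract characters: s[4]='f', s[5]='z'
Result: fz


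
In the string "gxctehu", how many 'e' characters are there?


Input string: 'gxctehu'
Target character: 'e'
Scan each position: s[4]='e'
Matches found at indices: 4
Total: 1


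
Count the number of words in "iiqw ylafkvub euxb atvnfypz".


Input string: 'iiqw ylafkvub euxb atvnfypz'
Operation: split by spaces
Words found: 'iiqw', 'ylafkvub', 'euxb', 'atvnfypz'
Word count: 4


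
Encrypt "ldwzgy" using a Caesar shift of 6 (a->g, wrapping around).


Input: 'ldwzgy', shift = 6
Operation: for each letter, (position + 6) mod 26
Mapping: 'l'(11+6=17)->'r', 'd'(3+6=9)->'j', 'w'(22+6=28, 28 mod 26=2)->'c', 'z'(25+6=31, 31 mod 26=5)->'f', 'g'(6+6=12)->'m', 'y'(24+6=30, 30 mod 26=4)->'e'
Result: rjcfme


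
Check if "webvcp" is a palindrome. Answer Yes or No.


Input string: 'webvcp'
Reversed: 'pcvbew'
Compare pairs: s[0]='w' vs s[5]='p' (mismatch), s[1]='e' vs s[4]='c' (mismatch), s[2]='b' vs s[3]='v' (mismatch)
Palindrome: No


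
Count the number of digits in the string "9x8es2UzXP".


Input string: '9x8es2UzXP'
Operation: count digit characters (0-9)
Scan: '9'(digit), 'x', '8'(digit), 'e', 's', '2'(digit), 'U', 'z', 'X', 'P'
Digits found: 3
Result: 3


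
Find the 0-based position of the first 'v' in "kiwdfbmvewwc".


Input string: 'kiwdfbmvewwc'
Target: 'v'
Scanning left to right: s[0]='k', s[1]='i', s[2]='w', s[3]='d', s[4]='f', s[5]='b', s[6]='m', s[7]='v'
First match at index: 7


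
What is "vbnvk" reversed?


Input string: 'vbnvk'
Operation: reverse character order
Original order: 'v' -> 'b' -> 'n' -> 'v' -> 'k'
Reversed order: 'k' -> 'v' -> 'n' -> 'b' -> 'v'
Result: kvnbv


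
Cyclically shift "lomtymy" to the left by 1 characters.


Input: 'lomtymy', shift = 1
Operation: split at index 1 and swap parts
Front part s[0:1] = 'l'
Back part s[1:] = 'omtymy'
Rotated = back + front = 'omtymy' + 'l'
Result: omtymyl


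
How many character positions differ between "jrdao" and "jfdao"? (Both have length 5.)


String 1: 'jrdao'
String 2: 'jfdao'
Compare each position: pos 0: 'j'=='j', pos 1: 'r'!='f', pos 2: 'd'=='d', pos 3: 'a'=='a', pos 4: 'o'=='o'
Differing positions: 1
Hamming distance: 1


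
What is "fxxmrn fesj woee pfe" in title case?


Input string: 'fxxmrn fesj woee pfe'
Operation: capitalize first letter of each word
Word transformations: 'fxxmrn'->'Fxxmrn', 'fesj'->'Fesj', 'woee'->'Woee', 'pfe'->'Pfe'
Result: Fxxmrn Fesj Woee Pfe


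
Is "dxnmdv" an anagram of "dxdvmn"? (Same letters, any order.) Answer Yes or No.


String 1: 'dxdvmn' -> sorted: 'ddmnvx'
String 2: 'dxnmdv' -> sorted: 'ddmnvx'
Compare sorted forms: 'ddmnvx' == 'ddmnvx'
Anagram: Yes


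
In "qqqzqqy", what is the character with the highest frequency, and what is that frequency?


Input: 'qqqzqqy'
Operation: tally each character
Counts: 'q':5, 'y':1, 'z':1
Maximum: 'q' appears 5 times


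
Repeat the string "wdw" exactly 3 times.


Input string: 'wdw'
Operation: repeat 3 times
Concatenation: 'wdw' + 'wdw' + 'wdw'
Result: wdwwdwwdw


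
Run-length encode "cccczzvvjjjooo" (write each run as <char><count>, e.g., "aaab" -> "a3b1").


Input: 'cccczzvvjjjooo'
Operation: identify consecutive runs
Runs: 'cccc' -> c4, 'zz' -> z2, 'vv' -> v2, 'jjj' -> j3, 'ooo' -> o3
Encoded: c4z2v2j3o3


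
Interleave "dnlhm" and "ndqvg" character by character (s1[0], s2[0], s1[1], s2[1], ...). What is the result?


String 1: 'dnlhm'
String 2: 'ndqvg'
Operation: alternate characters
Pairs: 'd'+'n', 'n'+'d', 'l'+'q', 'h'+'v', 'm'+'g'
Result: dnndlqhvmg


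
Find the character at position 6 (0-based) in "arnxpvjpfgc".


Input string: 'arnxpvjpfgc'
Operation: get character at index 6
Index mapping: s[0]='a', s[1]='r', s[2]='n', s[3]='x', s[4]='p', s[5]='v', s[6]='j'
Result: 'j'


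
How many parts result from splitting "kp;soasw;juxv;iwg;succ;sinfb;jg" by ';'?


Input string: 'kp;soasw;juxv;iwg;succ;sinfb;jg'
Delimiter: ';'
Split result: 'kp', 'soasw', 'juxv', 'iwg', 'succ', 'sinfb', 'jg'
Number of parts: 7


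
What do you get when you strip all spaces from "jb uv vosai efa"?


Input string: 'jb uv vosai efa'
Operation: remove all spaces
Words: 'jb', 'uv', 'vosai', 'efa'
Join without spaces: jbuvvosaiefa


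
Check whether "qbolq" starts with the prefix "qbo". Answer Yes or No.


Input string: 'qbolq'
Prefix to check: 'qbo'
First 3 characters of input: 'qbo'
Match: True
Result: Yes


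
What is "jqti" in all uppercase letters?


Input string: 'jqti'
Operation: convert each letter to uppercase
Mapping: 'j'->'J', 'q'->'Q', 't'->'T', 'i'->'I'
Result: JQTI


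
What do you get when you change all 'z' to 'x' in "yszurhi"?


Input string: 'yszurhi'
Operation: replace 'z' with 'x'
Positions of 'z': 2
After replacement: ysxurhi


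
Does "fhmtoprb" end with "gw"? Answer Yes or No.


Input string: 'fhmtoprb'
Suffix to check: 'gw'
Last 2 characters of input: 'rb'
Match: False
Result: No


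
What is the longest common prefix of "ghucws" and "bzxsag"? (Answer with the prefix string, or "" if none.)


String 1: 'ghucws'
String 2: 'bzxsag'
Compare position by position:
pos 0: 'g' vs 'b' differ -> stop
Longest common prefix: "" (length 0)


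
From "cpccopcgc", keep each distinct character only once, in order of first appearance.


Input: 'cpccopcgc'
Operation: keep first occurrence of each character
Scan: s[0]='c' new -> keep; s[1]='p' new -> keep; s[2]='c' seen -> skip; s[3]='c' seen -> skip; s[4]='o' new -> keep; s[5]='p' seen -> skip; s[6]='c' seen -> skip; s[7]='g' new -> keep; s[8]='c' seen -> skip
Result: cpog


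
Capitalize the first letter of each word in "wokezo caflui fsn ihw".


Input string: 'wokezo caflui fsn ihw'
Operation: capitalize first letter of each word
Word transformations: 'wokezo'->'Wokezo', 'caflui'->'Caflui', 'fsn'->'Fsn', 'ihw'->'Ihw'
Result: Wokezo Caflui Fsn Ihw


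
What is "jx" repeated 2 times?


Input string: 'jx'
Operation: repeat 2 times
Concatenation: 'jx' + 'jx'
Result: jxjx


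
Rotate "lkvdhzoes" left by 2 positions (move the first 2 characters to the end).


Input: 'lkvdhzoes', shift = 2
Operation: split at index 2 and swap parts
Front part s[0:2] = 'lk'
Back part s[2:] = 'vdhzoes'
Rotated = back + front = 'vdhzoes' + 'lk'
Result: vdhzoeslk


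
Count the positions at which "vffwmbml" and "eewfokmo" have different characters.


String 1: 'vffwmbml'
String 2: 'eewfokmo'
Compare each position: pos 0: 'v'!='e', pos 1: 'f'!='e', pos 2: 'f'!='w', pos 3: 'w'!='f', pos 4: 'm'!='o', pos 5: 'b'!='k', pos 6: 'm'=='m', pos 7: 'l'!='o'
Differing positions: 7
Hamming distance: 7


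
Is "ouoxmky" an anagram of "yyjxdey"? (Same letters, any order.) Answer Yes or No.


String 1: 'yyjxdey' -> sorted: 'dejxyyy'
String 2: 'ouoxmky' -> sorted: 'kmoouxy'
Compare sorted forms: 'dejxyyy' != 'kmoouxy'
Anagram: No


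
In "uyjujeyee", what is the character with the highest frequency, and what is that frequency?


Input: 'uyjujeyee'
Operation: tally each character
Counts: 'e':3, 'j':2, 'u':2, 'y':2
Maximum: 'e' appears 3 times


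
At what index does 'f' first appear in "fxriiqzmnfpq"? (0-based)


Input string: 'fxriiqzmnfpq'
Target: 'f'
Scanning left to right: s[0]='f'
First match at index: 0


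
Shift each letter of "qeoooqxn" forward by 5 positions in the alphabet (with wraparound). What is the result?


Input: 'qeoooqxn', shift = 5
Operation: for each letter, (position + 5) mod 26
Mapping: 'q'(16+5=21)->'v', 'e'(4+5=9)->'j', 'o'(14+5=19)->'t', 'o'(14+5=19)->'t', 'o'(14+5=19)->'t', 'q'(16+5=21)->'v', 'x'(23+5=28, 28 mod 26=2)->'c', 'n'(13+5=18)->'s'
Result: vjtttvcs


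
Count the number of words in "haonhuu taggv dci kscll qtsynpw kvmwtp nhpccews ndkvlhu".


Input string: 'haonhuu taggv dci kscll qtsynpw kvmwtp nhpccews ndkvlhu'
Operation: split by spaces
Words found: 'haonhuu', 'taggv', 'dci', 'kscll', 'qtsynpw', 'kvmwtp', 'nhpccews', 'ndkvlhu'
Word count: 8


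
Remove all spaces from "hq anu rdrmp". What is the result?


Input string: 'hq anu rdrmp'
Operation: remove all spaces
Words: 'hq', 'anu', 'rdrmp'
Join without spaces: hqanurdrmp


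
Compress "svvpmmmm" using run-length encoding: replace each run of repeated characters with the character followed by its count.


Input: 'svvpmmmm'
Operation: identify consecutive runs
Runs: 's' -> s1, 'vv' -> v2, 'p' -> p1, 'mmmm' -> m4
Encoded: s1v2p1m4


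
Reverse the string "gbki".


Input string: 'gbki'
Operation: reverse character order
Original order: 'g' -> 'b' -> 'k' -> 'i'
Reversed order: 'i' -> 'k' -> 'b' -> 'g'
Result: ikbg


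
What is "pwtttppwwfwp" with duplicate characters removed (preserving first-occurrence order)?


Input: 'pwtttppwwfwp'
Operation: keep first occurrence of each character
Scan: s[0]='p' new -> keep; s[1]='w' new -> keep; s[2]='t' new -> keep; s[3]='t' seen -> skip; s[4]='t' seen -> skip; s[5]='p' seen -> skip; s[6]='p' seen -> skip; s[7]='w' seen -> skip; s[8]='w' seen -> skip; s[9]='f' new -> keep; s[10]='w' seen -> skip; s[11]='p' seen -> skip
Result: pwtf


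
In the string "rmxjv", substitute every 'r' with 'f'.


Input string: 'rmxjv'
Operation: replace 'r' with 'f'
Positions of 'r': 0
After replacement: fmxjv


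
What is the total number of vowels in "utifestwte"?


Input string: 'utifestwte'
Operation: count vowels (a, e, i, o, u)
Scan: s[0]='u' (vowel), s[1]='t', s[2]='i' (vowel), s[3]='f', s[4]='e' (vowel), s[5]='s', s[6]='t', s[7]='w', s[8]='t', s[9]='e' (vowel)
Vowels found: 4
Result: 4


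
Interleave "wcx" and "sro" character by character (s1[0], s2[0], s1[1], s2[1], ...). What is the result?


String 1: 'wcx'
String 2: 'sro'
Operation: alternate characters
Pairs: 'w'+'s', 'c'+'r', 'x'+'o'
Result: wscrxo


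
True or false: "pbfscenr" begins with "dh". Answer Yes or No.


Input string: 'pbfscenr'
Prefix to check: 'dh'
First 2 characters of input: 'pb'
Match: False
Result: No


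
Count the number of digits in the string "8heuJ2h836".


Input string: '8heuJ2h836'
Operation: count digit characters (0-9)
Scan: '8'(digit), 'h', 'e', 'u', 'J', '2'(digit), 'h', '8'(digit), '3'(digit), '6'(digit)
Digits found: 5
Result: 5


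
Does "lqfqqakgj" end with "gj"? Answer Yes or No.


Input string: 'lqfqqakgj'
Suffix to check: 'gj'
Last 2 characters of input: 'gj'
Match: True
Result: Yes


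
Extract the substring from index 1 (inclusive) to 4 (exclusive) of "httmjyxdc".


Input string: 'httmjyxdc'
Operation: slice [1:4]
Extract characters: s[1]='t', s[2]='t', s[3]='m'
Result: ttm


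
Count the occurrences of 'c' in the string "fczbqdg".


Input string: 'fczbqdg'
Target character: 'c'
Scan each position: s[1]='c'
Matches found at indices: 1
Total: 1


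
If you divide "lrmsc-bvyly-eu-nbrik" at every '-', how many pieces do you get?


Input string: 'lrmsc-bvyly-eu-nbrik'
Delimiter: '-'
Split result: 'lrmsc', 'bvyly', 'eu', 'nbrik'
Number of parts: 4


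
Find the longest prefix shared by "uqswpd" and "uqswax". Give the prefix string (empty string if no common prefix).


String 1: 'uqswpd'
String 2: 'uqswax'
Compare position by position:
pos 0: 'u' vs 'u' match
pos 1: 'q' vs 'q' match
pos 2: 's' vs 's' match
pos 3: 'w' vs 'w' match
pos 4: 'p' vs 'a' differ -> stop
Longest common prefix: "uqsw" (length 4)


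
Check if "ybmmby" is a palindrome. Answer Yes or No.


Input string: 'ybmmby'
Reversed: 'ybmmby'
Compare pairs: s[0]='y' vs s[5]='y' (match), s[1]='b' vs s[4]='b' (match), s[2]='m' vs s[3]='m' (match)
Palindrome: Yes


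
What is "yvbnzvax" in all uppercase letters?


Input string: 'yvbnzvax'
Operation: convert each letter to uppercase
Mapping: 'y'->'Y', 'v'->'V', 'b'->'B', 'n'->'N', 'z'->'Z', 'v'->'V', 'a'->'A', 'x'->'X'
Result: YVBNZVAX


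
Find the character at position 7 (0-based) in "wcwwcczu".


Input string: 'wcwwcczu'
Operation: get character at index 7
Index mapping: s[0]='w', s[1]='c', s[2]='w', s[3]='w', s[4]='c', s[5]='c', s[6]='z', s[7]='u'
Result: 'u'
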